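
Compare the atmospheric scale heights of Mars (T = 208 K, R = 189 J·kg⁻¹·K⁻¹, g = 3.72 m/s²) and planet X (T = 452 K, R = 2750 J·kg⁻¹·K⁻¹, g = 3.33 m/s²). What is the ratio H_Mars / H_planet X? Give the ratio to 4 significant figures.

H = RT/g for each body.
H_Mars = 189 × 208 / 3.72 = 10568 m.
H_planet X = 2750 × 452 / 3.33 = 373270 m.
H_Mars/H_planet X = 10568/373270 = 0.028312.

H_Mars/H_planet X ≈ 0.02831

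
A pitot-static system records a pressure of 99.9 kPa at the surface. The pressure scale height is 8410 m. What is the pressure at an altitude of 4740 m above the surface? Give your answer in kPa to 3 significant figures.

P ≈ 56.9 kPa

Barometric formula: P = P₀ exp(−z/H).
z/H = 4740.0/8410.0 = 0.56361; exp(−0.56361) = 0.56915.
P = 99.9 × 0.56915 = 56.858 kPa.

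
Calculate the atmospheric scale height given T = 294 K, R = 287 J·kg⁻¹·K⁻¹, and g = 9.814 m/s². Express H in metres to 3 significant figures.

H ≈ 8600 m

The scale height of an isothermal atmosphere is H = RT/g.
H = 287 × 294 / 9.814 = 84378/9.814 = 8597.7 m.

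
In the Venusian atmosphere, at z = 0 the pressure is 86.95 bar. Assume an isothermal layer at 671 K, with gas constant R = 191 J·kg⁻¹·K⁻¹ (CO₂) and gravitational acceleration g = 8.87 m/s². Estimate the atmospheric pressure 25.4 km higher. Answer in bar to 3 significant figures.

Scale height: H = RT/g = 191 × 671 / 8.87 = 14449 m.
Barometric formula: P = P₀ exp(−z/H).
z/H = 25400/14449 = 1.7579; exp(−1.7579) = 0.17241.
P = 86.95 × 0.17241 = 14.991 bar.

P ≈ 15.0 bar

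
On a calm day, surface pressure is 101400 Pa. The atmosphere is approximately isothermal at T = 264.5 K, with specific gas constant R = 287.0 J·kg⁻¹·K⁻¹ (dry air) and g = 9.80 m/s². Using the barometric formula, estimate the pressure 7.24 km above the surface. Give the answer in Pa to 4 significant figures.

Scale height: H = RT/g = 287.0 × 264.5 / 9.80 = 7746.1 m.
Barometric formula: P = P₀ exp(−z/H).
z/H = 7240.0/7746.1 = 0.93466; exp(−0.93466) = 0.39272.
P = 101400 × 0.39272 = 39822 Pa.

P ≈ 39820 Pa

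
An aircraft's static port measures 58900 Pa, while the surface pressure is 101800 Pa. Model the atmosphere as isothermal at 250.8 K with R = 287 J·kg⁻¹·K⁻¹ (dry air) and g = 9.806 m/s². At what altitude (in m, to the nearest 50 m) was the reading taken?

Scale height: H = RT/g = 287 × 250.8 / 9.806 = 7340.4 m.
Invert the barometric formula: z = H ln(P₀/P).
P₀/P = 101800/58900 = 1.7284; ln(1.7284) = 0.54720.
z = 7340.4 × 0.54720 = 4016.7 m.

z ≈ 4000 m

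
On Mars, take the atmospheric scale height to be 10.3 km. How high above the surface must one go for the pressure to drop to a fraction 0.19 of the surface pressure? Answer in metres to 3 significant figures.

Set P/P₀ = exp(−z/H) = 0.19, so z = −H ln(0.19).
−ln(0.19) = 1.6607; z = 10300 × 1.6607 = 17105 m.

z ≈ 17100 m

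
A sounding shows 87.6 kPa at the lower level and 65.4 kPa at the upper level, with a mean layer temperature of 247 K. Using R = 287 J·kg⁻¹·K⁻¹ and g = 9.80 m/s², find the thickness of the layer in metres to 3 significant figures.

Hypsometric equation: Δz = (R T̄/g) ln(P₁/P₂).
R T̄/g = 287 × 247 / 9.80 = 7233.6 m.
ln(87.6/65.4) = ln(1.3394) = 0.29222.
Δz = 7233.6 × 0.29222 = 2113.8 m.

Δz ≈ 2110 m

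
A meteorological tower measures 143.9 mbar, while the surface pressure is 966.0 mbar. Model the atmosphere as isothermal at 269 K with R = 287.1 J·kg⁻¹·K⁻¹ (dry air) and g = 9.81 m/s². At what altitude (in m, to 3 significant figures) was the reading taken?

z ≈ 15000 m

Scale height: H = RT/g = 287.1 × 269 / 9.81 = 7872.6 m.
Invert the barometric formula: z = H ln(P₀/P).
P₀/P = 966.0/143.9 = 6.7130; ln(6.7130) = 1.9040.
z = 7872.6 × 1.9040 = 14989 m.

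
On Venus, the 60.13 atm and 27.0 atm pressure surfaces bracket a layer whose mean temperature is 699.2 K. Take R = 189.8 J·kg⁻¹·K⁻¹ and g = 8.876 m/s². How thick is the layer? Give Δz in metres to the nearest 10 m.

Hypsometric equation: Δz = (R T̄/g) ln(P₁/P₂).
R T̄/g = 189.8 × 699.2 / 8.876 = 14951 m.
ln(60.13/27.0) = ln(2.2270) = 0.80066.
Δz = 14951 × 0.80066 = 11971 m.

Δz ≈ 11970 m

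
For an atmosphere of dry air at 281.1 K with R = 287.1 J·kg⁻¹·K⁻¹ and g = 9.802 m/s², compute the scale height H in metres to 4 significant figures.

H ≈ 8233 m

The scale height of an isothermal atmosphere is H = RT/g.
H = 287.1 × 281.1 / 9.802 = 80704/9.802 = 8233.4 m.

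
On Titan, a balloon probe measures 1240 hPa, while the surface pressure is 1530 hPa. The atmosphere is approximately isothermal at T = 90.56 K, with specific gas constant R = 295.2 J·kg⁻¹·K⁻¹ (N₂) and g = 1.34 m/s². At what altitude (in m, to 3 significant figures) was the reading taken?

Scale height: H = RT/g = 295.2 × 90.56 / 1.34 = 19950 m.
Invert the barometric formula: z = H ln(P₀/P).
P₀/P = 1530/1240 = 1.2339; ln(1.2339) = 0.21018.
z = 19950 × 0.21018 = 4193.1 m.

z ≈ 4190 m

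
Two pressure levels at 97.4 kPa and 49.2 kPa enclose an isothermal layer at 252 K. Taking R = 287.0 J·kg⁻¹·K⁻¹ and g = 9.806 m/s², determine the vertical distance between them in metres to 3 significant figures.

Δz ≈ 5040 m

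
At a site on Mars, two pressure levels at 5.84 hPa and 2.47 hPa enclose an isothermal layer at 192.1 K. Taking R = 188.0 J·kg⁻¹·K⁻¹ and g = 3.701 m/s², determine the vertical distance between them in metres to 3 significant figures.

Hypsometric equation: Δz = (R T̄/g) ln(P₁/P₂).
R T̄/g = 188.0 × 192.1 / 3.701 = 9758.1 m.
ln(5.84/2.47) = ln(2.3644) = 0.86052.
Δz = 9758.1 × 0.86052 = 8397.0 m.

Δz ≈ 8400 m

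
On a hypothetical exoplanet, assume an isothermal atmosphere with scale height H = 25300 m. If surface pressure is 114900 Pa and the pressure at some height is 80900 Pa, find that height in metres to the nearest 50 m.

z ≈ 8900 m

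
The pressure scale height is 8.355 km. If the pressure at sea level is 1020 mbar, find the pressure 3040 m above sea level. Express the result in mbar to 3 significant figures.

Barometric formula: P = P₀ exp(−z/H).
z/H = 3040.0/8355.0 = 0.36385; exp(−0.36385) = 0.69500.
P = 1020 × 0.69500 = 708.90 mbar.

P ≈ 709 mbar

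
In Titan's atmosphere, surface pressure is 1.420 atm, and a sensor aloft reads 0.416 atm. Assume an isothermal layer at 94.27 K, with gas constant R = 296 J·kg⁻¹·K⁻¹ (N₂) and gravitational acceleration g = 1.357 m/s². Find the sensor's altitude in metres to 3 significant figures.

z ≈ 25200 m

Scale height: H = RT/g = 296 × 94.27 / 1.357 = 20563 m.
Invert the barometric formula: z = H ln(P₀/P).
P₀/P = 1.420/0.416 = 3.4135; ln(3.4135) = 1.2277.
z = 20563 × 1.2277 = 25245 m.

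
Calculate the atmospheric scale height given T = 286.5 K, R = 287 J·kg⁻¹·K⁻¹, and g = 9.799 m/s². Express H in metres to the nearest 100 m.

H ≈ 8400 m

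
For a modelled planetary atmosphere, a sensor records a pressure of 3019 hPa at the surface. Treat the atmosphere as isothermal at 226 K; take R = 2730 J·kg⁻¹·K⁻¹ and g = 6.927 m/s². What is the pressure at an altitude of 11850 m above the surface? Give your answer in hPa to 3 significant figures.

Scale height: H = RT/g = 2730 × 226 / 6.927 = 89069 m.
Barometric formula: P = P₀ exp(−z/H).
z/H = 11850/89069 = 0.13304; exp(−0.13304) = 0.87543.
P = 3019 × 0.87543 = 2642.9 hPa.

P ≈ 2640 hPa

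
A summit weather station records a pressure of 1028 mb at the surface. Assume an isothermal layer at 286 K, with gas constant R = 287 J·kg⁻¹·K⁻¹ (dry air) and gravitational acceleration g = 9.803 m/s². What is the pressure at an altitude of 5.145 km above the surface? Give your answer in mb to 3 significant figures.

Scale height: H = RT/g = 287 × 286 / 9.803 = 8373.2 m.
Barometric formula: P = P₀ exp(−z/H).
z/H = 5145.0/8373.2 = 0.61446; exp(−0.61446) = 0.54093.
P = 1028 × 0.54093 = 556.08 mb.

P ≈ 556 mb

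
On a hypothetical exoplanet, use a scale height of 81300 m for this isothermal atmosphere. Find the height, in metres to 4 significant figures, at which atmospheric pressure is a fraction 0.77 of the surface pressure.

z ≈ 21250 m

Set P/P₀ = exp(−z/H) = 0.77, so z = −H ln(0.77).
−ln(0.77) = 0.26136; z = 81300 × 0.26136 = 21249 m.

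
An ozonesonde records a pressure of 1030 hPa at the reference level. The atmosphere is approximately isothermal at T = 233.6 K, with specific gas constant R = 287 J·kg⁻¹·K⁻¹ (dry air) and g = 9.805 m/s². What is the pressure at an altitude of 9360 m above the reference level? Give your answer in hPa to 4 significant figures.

P ≈ 262.0 hPa

Scale height: H = RT/g = 287 × 233.6 / 9.805 = 6837.7 m.
Barometric formula: P = P₀ exp(−z/H).
z/H = 9360.0/6837.7 = 1.3689; exp(−1.3689) = 0.25439.
P = 1030 × 0.25439 = 262.02 hPa.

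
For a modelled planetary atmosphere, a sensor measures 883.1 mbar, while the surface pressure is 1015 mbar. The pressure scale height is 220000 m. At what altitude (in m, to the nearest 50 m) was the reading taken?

z ≈ 30650 m

Invert the barometric formula: z = H ln(P₀/P).
P₀/P = 1015/883.1 = 1.1494; ln(1.1494) = 0.13924.
z = 220000 × 0.13924 = 30633 m.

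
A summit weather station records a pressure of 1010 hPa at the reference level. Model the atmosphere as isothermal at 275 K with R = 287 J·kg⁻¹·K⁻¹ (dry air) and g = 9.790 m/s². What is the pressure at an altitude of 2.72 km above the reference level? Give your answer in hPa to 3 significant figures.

Scale height: H = RT/g = 287 × 275 / 9.790 = 8061.8 m.
Barometric formula: P = P₀ exp(−z/H).
z/H = 2720.0/8061.8 = 0.33739; exp(−0.33739) = 0.71363.
P = 1010 × 0.71363 = 720.77 hPa.

P ≈ 721 hPa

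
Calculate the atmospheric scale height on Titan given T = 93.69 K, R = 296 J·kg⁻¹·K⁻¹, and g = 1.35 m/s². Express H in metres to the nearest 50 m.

H ≈ 20550 m

The scale height of an isothermal atmosphere is H = RT/g.
H = 296 × 93.69 / 1.35 = 27732/1.35 = 20542 m.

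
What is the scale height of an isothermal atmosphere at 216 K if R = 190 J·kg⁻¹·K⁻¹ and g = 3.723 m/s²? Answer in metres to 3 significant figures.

The scale height of an isothermal atmosphere is H = RT/g.
H = 190 × 216 / 3.723 = 41040/3.723 = 11023 m.

H ≈ 11000 m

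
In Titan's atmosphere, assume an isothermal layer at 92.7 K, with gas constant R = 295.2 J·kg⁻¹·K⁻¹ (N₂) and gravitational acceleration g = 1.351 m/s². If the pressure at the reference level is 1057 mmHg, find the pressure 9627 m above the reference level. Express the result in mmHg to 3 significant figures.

Scale height: H = RT/g = 295.2 × 92.7 / 1.351 = 20255 m.
Barometric formula: P = P₀ exp(−z/H).
z/H = 9627.0/20255 = 0.47529; exp(−0.47529) = 0.62170.
P = 1057 × 0.62170 = 657.14 mmHg.

P ≈ 657 mmHg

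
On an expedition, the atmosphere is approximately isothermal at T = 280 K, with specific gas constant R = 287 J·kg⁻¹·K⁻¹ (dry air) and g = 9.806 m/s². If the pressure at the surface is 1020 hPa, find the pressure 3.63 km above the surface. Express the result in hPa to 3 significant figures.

P ≈ 655 hPa

Scale height: H = RT/g = 287 × 280 / 9.806 = 8195.0 m.
Barometric formula: P = P₀ exp(−z/H).
z/H = 3630.0/8195.0 = 0.44295; exp(−0.44295) = 0.64214.
P = 1020 × 0.64214 = 654.98 hPa.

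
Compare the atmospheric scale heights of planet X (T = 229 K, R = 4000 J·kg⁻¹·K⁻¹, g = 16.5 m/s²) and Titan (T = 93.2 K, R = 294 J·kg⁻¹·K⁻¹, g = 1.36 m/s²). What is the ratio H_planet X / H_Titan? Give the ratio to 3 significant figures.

H_planet X/H_Titan ≈ 2.76

H = RT/g for each body.
H_planet X = 4000 × 229 / 16.5 = 55515 m.
H_Titan = 294 × 93.2 / 1.36 = 20148 m.
H_planet X/H_Titan = 55515/20148 = 2.7554.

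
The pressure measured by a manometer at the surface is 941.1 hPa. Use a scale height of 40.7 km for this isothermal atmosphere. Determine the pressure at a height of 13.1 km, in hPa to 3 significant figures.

Barometric formula: P = P₀ exp(−z/H).
z/H = 13100/40700 = 0.32187; exp(−0.32187) = 0.72479.
P = 941.1 × 0.72479 = 682.10 hPa.

P ≈ 682 hPa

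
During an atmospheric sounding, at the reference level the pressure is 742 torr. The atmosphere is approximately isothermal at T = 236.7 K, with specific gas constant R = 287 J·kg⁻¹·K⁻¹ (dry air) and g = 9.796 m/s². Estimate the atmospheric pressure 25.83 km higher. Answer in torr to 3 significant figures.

Scale height: H = RT/g = 287 × 236.7 / 9.796 = 6934.8 m.
Barometric formula: P = P₀ exp(−z/H).
z/H = 25830/6934.8 = 3.7247; exp(−3.7247) = 0.024120.
P = 742 × 0.024120 = 17.897 torr.

P ≈ 17.9 torr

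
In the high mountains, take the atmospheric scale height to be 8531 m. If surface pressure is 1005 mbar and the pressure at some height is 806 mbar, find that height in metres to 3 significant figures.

z ≈ 1880 m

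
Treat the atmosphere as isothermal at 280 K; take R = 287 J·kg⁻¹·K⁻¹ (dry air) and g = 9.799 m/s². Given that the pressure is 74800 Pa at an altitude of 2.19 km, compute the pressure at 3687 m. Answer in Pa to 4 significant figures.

P ≈ 62320 Pa

Scale height: H = RT/g = 287 × 280 / 9.799 = 8200.8 m.
Between two levels, P₂ = P₁ exp(−Δz/H) with Δz = z₂ − z₁.
Δz = 3687.0 − 2190.0 = 1497.0 m; Δz/H = 1497.0/8200.8 = 0.18254.
P₂ = 74800 × exp(−0.18254) = 74800 × 0.83315 = 62320 Pa.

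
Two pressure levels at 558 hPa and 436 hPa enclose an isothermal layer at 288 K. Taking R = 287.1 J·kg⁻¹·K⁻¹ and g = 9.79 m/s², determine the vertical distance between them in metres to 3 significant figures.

Δz ≈ 2080 m

Hypsometric equation: Δz = (R T̄/g) ln(P₁/P₂).
R T̄/g = 287.1 × 288 / 9.79 = 8445.8 m.
ln(558/436) = ln(1.2798) = 0.24670.
Δz = 8445.8 × 0.24670 = 2083.6 m.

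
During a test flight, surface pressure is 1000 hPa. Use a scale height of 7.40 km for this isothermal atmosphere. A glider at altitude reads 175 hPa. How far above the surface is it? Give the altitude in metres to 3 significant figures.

z ≈ 12900 m

Invert the barometric formula: z = H ln(P₀/P).
P₀/P = 1000/175 = 5.7143; ln(5.7143) = 1.7430.
z = 7400.0 × 1.7430 = 12898 m.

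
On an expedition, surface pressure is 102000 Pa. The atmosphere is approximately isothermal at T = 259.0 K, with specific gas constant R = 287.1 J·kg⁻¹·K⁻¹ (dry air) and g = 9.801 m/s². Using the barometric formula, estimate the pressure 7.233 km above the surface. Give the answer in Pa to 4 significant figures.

P ≈ 39320 Pa

Scale height: H = RT/g = 287.1 × 259.0 / 9.801 = 7586.9 m.
Barometric formula: P = P₀ exp(−z/H).
z/H = 7233.0/7586.9 = 0.95335; exp(−0.95335) = 0.38545.
P = 102000 × 0.38545 = 39316 Pa.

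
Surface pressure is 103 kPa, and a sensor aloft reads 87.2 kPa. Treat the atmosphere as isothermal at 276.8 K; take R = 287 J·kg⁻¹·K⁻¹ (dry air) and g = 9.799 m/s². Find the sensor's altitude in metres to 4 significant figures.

z ≈ 1350 m

Scale height: H = RT/g = 287 × 276.8 / 9.799 = 8107.1 m.
Invert the barometric formula: z = H ln(P₀/P).
P₀/P = 103/87.2 = 1.1812; ln(1.1812) = 0.16653.
z = 8107.1 × 0.16653 = 1350.1 m.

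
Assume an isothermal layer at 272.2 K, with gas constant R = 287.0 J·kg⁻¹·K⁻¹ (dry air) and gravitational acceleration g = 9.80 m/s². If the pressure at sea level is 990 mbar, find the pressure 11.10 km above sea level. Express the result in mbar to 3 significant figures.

P ≈ 246 mbar

Scale height: H = RT/g = 287.0 × 272.2 / 9.80 = 7971.6 m.
Barometric formula: P = P₀ exp(−z/H).
z/H = 11100/7971.6 = 1.3924; exp(−1.3924) = 0.24848.
P = 990 × 0.24848 = 246.00 mbar.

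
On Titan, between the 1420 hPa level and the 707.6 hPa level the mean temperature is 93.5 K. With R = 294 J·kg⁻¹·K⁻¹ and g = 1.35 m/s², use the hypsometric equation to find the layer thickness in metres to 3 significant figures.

Δz ≈ 14200 m

Hypsometric equation: Δz = (R T̄/g) ln(P₁/P₂).
R T̄/g = 294 × 93.5 / 1.35 = 20362 m.
ln(1420/707.6) = ln(2.0068) = 0.69654.
Δz = 20362 × 0.69654 = 14183 m.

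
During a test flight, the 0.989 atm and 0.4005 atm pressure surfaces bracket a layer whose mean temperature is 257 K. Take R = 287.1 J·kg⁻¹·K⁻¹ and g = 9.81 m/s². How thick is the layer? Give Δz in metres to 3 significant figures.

Δz ≈ 6800 m

Hypsometric equation: Δz = (R T̄/g) ln(P₁/P₂).
R T̄/g = 287.1 × 257 / 9.81 = 7521.4 m.
ln(0.989/0.4005) = ln(2.4694) = 0.90398.
Δz = 7521.4 × 0.90398 = 6799.2 m.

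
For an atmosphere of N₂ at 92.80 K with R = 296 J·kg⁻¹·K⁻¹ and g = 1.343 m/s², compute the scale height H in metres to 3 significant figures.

The scale height of an isothermal atmosphere is H = RT/g.
H = 296 × 92.80 / 1.343 = 27469/1.343 = 20453 m.

H ≈ 20500 m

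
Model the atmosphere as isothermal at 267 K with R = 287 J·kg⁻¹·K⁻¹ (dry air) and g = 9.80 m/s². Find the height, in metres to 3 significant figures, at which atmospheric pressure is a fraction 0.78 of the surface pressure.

z ≈ 1940 m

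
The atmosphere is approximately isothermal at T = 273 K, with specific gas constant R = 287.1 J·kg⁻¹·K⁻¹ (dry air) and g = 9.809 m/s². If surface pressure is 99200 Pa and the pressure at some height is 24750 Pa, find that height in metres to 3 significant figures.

Scale height: H = RT/g = 287.1 × 273 / 9.809 = 7990.4 m.
Invert the barometric formula: z = H ln(P₀/P).
P₀/P = 99200/24750 = 4.0081; ln(4.0081) = 1.3883.
z = 7990.4 × 1.3883 = 11093 m.

z ≈ 11100 m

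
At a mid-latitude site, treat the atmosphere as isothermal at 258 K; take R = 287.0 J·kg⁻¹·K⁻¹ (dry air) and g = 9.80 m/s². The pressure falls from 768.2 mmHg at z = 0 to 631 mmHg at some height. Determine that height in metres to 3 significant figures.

z ≈ 1490 m

Scale height: H = RT/g = 287.0 × 258 / 9.80 = 7555.7 m.
Invert the barometric formula: z = H ln(P₀/P).
P₀/P = 768.2/631 = 1.2174; ln(1.2174) = 0.19672.
z = 7555.7 × 0.19672 = 1486.4 m.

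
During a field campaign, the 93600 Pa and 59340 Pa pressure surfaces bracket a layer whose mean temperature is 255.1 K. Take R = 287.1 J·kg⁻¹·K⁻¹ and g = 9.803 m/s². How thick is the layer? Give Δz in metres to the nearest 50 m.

Hypsometric equation: Δz = (R T̄/g) ln(P₁/P₂).
R T̄/g = 287.1 × 255.1 / 9.803 = 7471.1 m.
ln(93600/59340) = ln(1.5774) = 0.45578.
Δz = 7471.1 × 0.45578 = 3405.2 m.

Δz ≈ 3400 m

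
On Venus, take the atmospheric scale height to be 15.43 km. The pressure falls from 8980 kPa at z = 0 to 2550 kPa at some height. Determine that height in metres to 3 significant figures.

Invert the barometric formula: z = H ln(P₀/P).
P₀/P = 8980/2550 = 3.5216; ln(3.5216) = 1.2589.
z = 15430 × 1.2589 = 19425 m.

z ≈ 19400 m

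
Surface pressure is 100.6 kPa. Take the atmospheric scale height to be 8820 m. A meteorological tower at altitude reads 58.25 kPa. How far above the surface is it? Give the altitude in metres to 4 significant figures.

z ≈ 4819 m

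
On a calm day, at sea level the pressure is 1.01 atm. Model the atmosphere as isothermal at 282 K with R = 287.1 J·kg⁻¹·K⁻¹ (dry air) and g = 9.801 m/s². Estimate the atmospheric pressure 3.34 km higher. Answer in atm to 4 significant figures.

P ≈ 0.6741 atm

Scale height: H = RT/g = 287.1 × 282 / 9.801 = 8260.6 m.
Barometric formula: P = P₀ exp(−z/H).
z/H = 3340.0/8260.6 = 0.40433; exp(−0.40433) = 0.66742.
P = 1.01 × 0.66742 = 0.67409 atm.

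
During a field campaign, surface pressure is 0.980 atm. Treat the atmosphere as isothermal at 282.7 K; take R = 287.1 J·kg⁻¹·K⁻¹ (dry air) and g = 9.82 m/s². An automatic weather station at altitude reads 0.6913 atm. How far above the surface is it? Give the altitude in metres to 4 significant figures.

Scale height: H = RT/g = 287.1 × 282.7 / 9.82 = 8265.1 m.
Invert the barometric formula: z = H ln(P₀/P).
P₀/P = 0.980/0.6913 = 1.4176; ln(1.4176) = 0.34897.
z = 8265.1 × 0.34897 = 2884.3 m.

z ≈ 2884 m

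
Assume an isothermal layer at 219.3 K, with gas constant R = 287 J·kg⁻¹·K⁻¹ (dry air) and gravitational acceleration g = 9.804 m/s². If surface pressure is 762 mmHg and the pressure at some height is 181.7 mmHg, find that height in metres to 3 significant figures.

z ≈ 9200 m

Scale height: H = RT/g = 287 × 219.3 / 9.804 = 6419.7 m.
Invert the barometric formula: z = H ln(P₀/P).
P₀/P = 762/181.7 = 4.1937; ln(4.1937) = 1.4336.
z = 6419.7 × 1.4336 = 9203.3 m.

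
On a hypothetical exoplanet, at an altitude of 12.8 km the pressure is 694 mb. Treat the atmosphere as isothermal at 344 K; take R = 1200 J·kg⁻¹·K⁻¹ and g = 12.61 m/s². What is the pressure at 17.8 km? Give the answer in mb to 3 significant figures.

P ≈ 596 mb

Scale height: H = RT/g = 1200 × 344 / 12.61 = 32736 m.
Between two levels, P₂ = P₁ exp(−Δz/H) with Δz = z₂ − z₁.
Δz = 17800 − 12800 = 5000.0 m; Δz/H = 5000.0/32736 = 0.15274.
P₂ = 694 × exp(−0.15274) = 694 × 0.85835 = 595.69 mb.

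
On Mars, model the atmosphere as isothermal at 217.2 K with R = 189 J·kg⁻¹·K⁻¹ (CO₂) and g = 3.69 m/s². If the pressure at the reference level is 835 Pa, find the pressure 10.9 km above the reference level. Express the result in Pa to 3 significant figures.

P ≈ 313 Pa

Scale height: H = RT/g = 189 × 217.2 / 3.69 = 11125 m.
Barometric formula: P = P₀ exp(−z/H).
z/H = 10900/11125 = 0.97978; exp(−0.97978) = 0.37539.
P = 835 × 0.37539 = 313.45 Pa.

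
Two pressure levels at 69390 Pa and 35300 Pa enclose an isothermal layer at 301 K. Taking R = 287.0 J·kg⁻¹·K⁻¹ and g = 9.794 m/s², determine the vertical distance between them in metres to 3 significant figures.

Δz ≈ 5960 m

Hypsometric equation: Δz = (R T̄/g) ln(P₁/P₂).
R T̄/g = 287.0 × 301 / 9.794 = 8820.4 m.
ln(69390/35300) = ln(1.9657) = 0.67585.
Δz = 8820.4 × 0.67585 = 5961.3 m.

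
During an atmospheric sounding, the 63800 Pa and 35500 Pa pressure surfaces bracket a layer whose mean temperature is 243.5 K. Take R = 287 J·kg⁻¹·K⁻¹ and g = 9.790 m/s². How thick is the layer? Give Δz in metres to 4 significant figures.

Δz ≈ 4185 m

Hypsometric equation: Δz = (R T̄/g) ln(P₁/P₂).
R T̄/g = 287 × 243.5 / 9.790 = 7138.4 m.
ln(63800/35500) = ln(1.7972) = 0.58623.
Δz = 7138.4 × 0.58623 = 4184.7 m.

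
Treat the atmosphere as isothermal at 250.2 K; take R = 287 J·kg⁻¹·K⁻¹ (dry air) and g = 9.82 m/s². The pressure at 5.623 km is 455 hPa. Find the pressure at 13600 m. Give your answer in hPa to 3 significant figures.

P ≈ 153 hPa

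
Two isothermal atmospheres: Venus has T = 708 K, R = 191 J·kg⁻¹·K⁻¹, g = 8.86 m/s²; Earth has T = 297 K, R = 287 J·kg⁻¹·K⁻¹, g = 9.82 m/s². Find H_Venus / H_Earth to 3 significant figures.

H = RT/g for each body.
H_Venus = 191 × 708 / 8.86 = 15263 m.
H_Earth = 287 × 297 / 9.82 = 8680.1 m.
H_Venus/H_Earth = 15263/8680.1 = 1.7584.

H_Venus/H_Earth ≈ 1.76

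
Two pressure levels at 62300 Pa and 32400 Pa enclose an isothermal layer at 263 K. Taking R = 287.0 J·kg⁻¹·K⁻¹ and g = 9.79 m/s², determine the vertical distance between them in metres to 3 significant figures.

Δz ≈ 5040 m

Hypsometric equation: Δz = (R T̄/g) ln(P₁/P₂).
R T̄/g = 287.0 × 263 / 9.79 = 7710.0 m.
ln(62300/32400) = ln(1.9228) = 0.65378.
Δz = 7710.0 × 0.65378 = 5040.6 m.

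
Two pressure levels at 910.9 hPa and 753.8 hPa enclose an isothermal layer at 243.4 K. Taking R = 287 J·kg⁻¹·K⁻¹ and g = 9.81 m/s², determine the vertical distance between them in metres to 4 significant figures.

Δz ≈ 1348 m

Hypsometric equation: Δz = (R T̄/g) ln(P₁/P₂).
R T̄/g = 287 × 243.4 / 9.81 = 7120.9 m.
ln(910.9/753.8) = ln(1.2084) = 0.18930.
Δz = 7120.9 × 0.18930 = 1348.0 m.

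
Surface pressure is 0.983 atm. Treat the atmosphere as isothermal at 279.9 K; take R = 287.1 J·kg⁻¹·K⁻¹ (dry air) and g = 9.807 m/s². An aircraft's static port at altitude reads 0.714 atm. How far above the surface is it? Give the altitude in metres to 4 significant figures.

Scale height: H = RT/g = 287.1 × 279.9 / 9.807 = 8194.1 m.
Invert the barometric formula: z = H ln(P₀/P).
P₀/P = 0.983/0.714 = 1.3768; ln(1.3768) = 0.31976.
z = 8194.1 × 0.31976 = 2620.1 m.

z ≈ 2620 m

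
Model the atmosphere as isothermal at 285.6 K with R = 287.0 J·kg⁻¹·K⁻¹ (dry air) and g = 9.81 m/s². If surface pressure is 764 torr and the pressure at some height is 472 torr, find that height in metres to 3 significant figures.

z ≈ 4020 m

Scale height: H = RT/g = 287.0 × 285.6 / 9.81 = 8355.5 m.
Invert the barometric formula: z = H ln(P₀/P).
P₀/P = 764/472 = 1.6186; ln(1.6186) = 0.48156.
z = 8355.5 × 0.48156 = 4023.7 m.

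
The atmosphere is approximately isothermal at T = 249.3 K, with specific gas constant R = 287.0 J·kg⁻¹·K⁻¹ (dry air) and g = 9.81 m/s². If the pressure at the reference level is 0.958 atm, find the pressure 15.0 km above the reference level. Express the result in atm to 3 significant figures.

P ≈ 0.123 atm

Scale height: H = RT/g = 287.0 × 249.3 / 9.81 = 7293.5 m.
Barometric formula: P = P₀ exp(−z/H).
z/H = 15000/7293.5 = 2.0566; exp(−2.0566) = 0.12789.
P = 0.958 × 0.12789 = 0.12252 atm.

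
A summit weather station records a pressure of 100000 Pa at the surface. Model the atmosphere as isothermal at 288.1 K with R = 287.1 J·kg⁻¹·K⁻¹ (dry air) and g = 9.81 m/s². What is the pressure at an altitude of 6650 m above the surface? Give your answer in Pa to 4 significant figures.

Scale height: H = RT/g = 287.1 × 288.1 / 9.81 = 8431.6 m.
Barometric formula: P = P₀ exp(−z/H).
z/H = 6650.0/8431.6 = 0.78870; exp(−0.78870) = 0.45444.
P = 100000 × 0.45444 = 45444 Pa.

P ≈ 45440 Pa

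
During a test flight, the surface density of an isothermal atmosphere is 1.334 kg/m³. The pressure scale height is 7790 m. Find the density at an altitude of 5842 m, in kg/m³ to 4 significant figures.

ρ ≈ 0.6302 kg/m³

In an isothermal atmosphere, density decays like pressure: ρ = ρ₀ exp(−z/H).
z/H = 5842.0/7790.0 = 0.74994; exp(−0.74994) = 0.47239.
ρ = 1.334 × 0.47239 = 0.63017 kg/m³.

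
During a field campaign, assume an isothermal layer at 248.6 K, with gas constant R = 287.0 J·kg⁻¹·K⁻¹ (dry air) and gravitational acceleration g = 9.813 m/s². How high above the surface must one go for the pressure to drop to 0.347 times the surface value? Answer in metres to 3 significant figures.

z ≈ 7700 m

Scale height: H = RT/g = 287.0 × 248.6 / 9.813 = 7270.8 m.
Set P/P₀ = exp(−z/H) = 0.347, so z = −H ln(0.347).
−ln(0.347) = 1.0584; z = 7270.8 × 1.0584 = 7695.4 m.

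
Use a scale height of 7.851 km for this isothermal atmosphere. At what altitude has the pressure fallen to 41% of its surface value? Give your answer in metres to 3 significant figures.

z ≈ 7000 m

Set P/P₀ = exp(−z/H) = 0.41, so z = −H ln(0.41).
−ln(0.41) = 0.89160; z = 7851.0 × 0.89160 = 7000.0 m.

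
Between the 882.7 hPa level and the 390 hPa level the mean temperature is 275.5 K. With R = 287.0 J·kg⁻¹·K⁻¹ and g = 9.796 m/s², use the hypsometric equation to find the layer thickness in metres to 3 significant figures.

Δz ≈ 6590 m

Hypsometric equation: Δz = (R T̄/g) ln(P₁/P₂).
R T̄/g = 287.0 × 275.5 / 9.796 = 8071.5 m.
ln(882.7/390) = ln(2.2633) = 0.81682.
Δz = 8071.5 × 0.81682 = 6593.0 m.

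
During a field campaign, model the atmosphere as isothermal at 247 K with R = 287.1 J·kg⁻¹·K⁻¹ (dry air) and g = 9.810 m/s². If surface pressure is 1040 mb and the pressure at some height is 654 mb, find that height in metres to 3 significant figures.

Scale height: H = RT/g = 287.1 × 247 / 9.810 = 7228.7 m.
Invert the barometric formula: z = H ln(P₀/P).
P₀/P = 1040/654 = 1.5902; ln(1.5902) = 0.46386.
z = 7228.7 × 0.46386 = 3353.1 m.

z ≈ 3350 m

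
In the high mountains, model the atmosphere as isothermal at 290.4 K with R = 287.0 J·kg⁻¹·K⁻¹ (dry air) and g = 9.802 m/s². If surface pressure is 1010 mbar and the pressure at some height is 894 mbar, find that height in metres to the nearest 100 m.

Scale height: H = RT/g = 287.0 × 290.4 / 9.802 = 8502.8 m.
Invert the barometric formula: z = H ln(P₀/P).
P₀/P = 1010/894 = 1.1298; ln(1.1298) = 0.12204.
z = 8502.8 × 0.12204 = 1037.7 m.

z ≈ 1000 m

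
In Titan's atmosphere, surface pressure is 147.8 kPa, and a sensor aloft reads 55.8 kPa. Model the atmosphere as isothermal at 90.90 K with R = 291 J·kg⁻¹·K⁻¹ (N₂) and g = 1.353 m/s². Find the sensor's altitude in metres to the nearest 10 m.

z ≈ 19040 m

Scale height: H = RT/g = 291 × 90.90 / 1.353 = 19551 m.
Invert the barometric formula: z = H ln(P₀/P).
P₀/P = 147.8/55.8 = 2.6487; ln(2.6487) = 0.97407.
z = 19551 × 0.97407 = 19044 m.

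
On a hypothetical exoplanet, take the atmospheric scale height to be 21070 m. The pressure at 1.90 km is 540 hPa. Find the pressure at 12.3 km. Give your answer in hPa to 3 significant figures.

Between two levels, P₂ = P₁ exp(−Δz/H) with Δz = z₂ − z₁.
Δz = 12300 − 1900.0 = 10400 m; Δz/H = 10400/21070 = 0.49359.
P₂ = 540 × exp(−0.49359) = 540 × 0.61043 = 329.63 hPa.

P ≈ 330 hPa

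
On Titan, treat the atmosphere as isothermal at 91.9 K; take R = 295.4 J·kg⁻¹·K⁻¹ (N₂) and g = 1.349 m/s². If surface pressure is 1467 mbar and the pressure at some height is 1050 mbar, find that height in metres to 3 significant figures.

z ≈ 6730 m

Scale height: H = RT/g = 295.4 × 91.9 / 1.349 = 20124 m.
Invert the barometric formula: z = H ln(P₀/P).
P₀/P = 1467/1050 = 1.3971; ln(1.3971) = 0.33440.
z = 20124 × 0.33440 = 6729.5 m.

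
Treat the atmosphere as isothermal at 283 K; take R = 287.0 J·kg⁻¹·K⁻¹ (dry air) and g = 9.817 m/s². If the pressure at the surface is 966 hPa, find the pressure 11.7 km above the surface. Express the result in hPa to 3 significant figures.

Scale height: H = RT/g = 287.0 × 283 / 9.817 = 8273.5 m.
Barometric formula: P = P₀ exp(−z/H).
z/H = 11700/8273.5 = 1.4142; exp(−1.4142) = 0.24312.
P = 966 × 0.24312 = 234.85 hPa.

P ≈ 235 hPa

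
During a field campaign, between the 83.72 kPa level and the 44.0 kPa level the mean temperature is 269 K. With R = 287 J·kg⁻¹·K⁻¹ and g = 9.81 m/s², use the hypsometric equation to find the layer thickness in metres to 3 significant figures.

Δz ≈ 5060 m

Hypsometric equation: Δz = (R T̄/g) ln(P₁/P₂).
R T̄/g = 287 × 269 / 9.81 = 7869.8 m.
ln(83.72/44.0) = ln(1.9027) = 0.64327.
Δz = 7869.8 × 0.64327 = 5062.4 m.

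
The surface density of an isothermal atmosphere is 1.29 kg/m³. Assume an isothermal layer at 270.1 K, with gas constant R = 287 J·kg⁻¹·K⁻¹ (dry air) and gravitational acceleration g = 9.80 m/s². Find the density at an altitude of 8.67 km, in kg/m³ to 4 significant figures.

Scale height: H = RT/g = 287 × 270.1 / 9.80 = 7910.1 m.
In an isothermal atmosphere, density decays like pressure: ρ = ρ₀ exp(−z/H).
z/H = 8670.0/7910.1 = 1.0961; exp(−1.0961) = 0.33417.
ρ = 1.29 × 0.33417 = 0.43108 kg/m³.

ρ ≈ 0.4311 kg/m³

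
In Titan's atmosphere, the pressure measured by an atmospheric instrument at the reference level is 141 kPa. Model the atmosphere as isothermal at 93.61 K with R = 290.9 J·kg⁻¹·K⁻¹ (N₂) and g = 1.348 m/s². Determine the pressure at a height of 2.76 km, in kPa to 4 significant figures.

P ≈ 123.0 kPa

Scale height: H = RT/g = 290.9 × 93.61 / 1.348 = 20201 m.
Barometric formula: P = P₀ exp(−z/H).
z/H = 2760.0/20201 = 0.13663; exp(−0.13663) = 0.87229.
P = 141 × 0.87229 = 122.99 kPa.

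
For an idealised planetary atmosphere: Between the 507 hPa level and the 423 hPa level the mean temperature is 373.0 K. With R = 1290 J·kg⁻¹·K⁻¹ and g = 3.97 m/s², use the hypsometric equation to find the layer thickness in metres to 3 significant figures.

Δz ≈ 22000 m

Hypsometric equation: Δz = (R T̄/g) ln(P₁/P₂).
R T̄/g = 1290 × 373.0 / 3.97 = 121200 m.
ln(507/423) = ln(1.1986) = 0.18115.
Δz = 121200 × 0.18115 = 21955 m.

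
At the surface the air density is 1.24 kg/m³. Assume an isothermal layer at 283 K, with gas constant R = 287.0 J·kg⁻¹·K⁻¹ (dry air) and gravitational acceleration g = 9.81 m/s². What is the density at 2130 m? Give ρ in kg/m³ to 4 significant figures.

ρ ≈ 0.9587 kg/m³

Scale height: H = RT/g = 287.0 × 283 / 9.81 = 8279.4 m.
In an isothermal atmosphere, density decays like pressure: ρ = ρ₀ exp(−z/H).
z/H = 2130.0/8279.4 = 0.25727; exp(−0.25727) = 0.77316.
ρ = 1.24 × 0.77316 = 0.95872 kg/m³.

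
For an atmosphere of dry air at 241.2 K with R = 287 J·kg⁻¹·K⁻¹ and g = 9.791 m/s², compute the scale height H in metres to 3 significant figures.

H ≈ 7070 m

The scale height of an isothermal atmosphere is H = RT/g.
H = 287 × 241.2 / 9.791 = 69224/9.791 = 7070.2 m.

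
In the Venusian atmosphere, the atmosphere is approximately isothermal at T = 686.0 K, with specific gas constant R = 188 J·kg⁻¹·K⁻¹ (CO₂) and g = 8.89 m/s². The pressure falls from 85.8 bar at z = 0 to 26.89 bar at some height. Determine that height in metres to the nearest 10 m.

z ≈ 16830 m

Scale height: H = RT/g = 188 × 686.0 / 8.89 = 14507 m.
Invert the barometric formula: z = H ln(P₀/P).
P₀/P = 85.8/26.89 = 3.1908; ln(3.1908) = 1.1603.
z = 14507 × 1.1603 = 16832 m.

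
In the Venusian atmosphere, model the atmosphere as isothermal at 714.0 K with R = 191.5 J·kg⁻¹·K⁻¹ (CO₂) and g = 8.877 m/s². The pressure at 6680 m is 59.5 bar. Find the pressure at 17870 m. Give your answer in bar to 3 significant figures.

Scale height: H = RT/g = 191.5 × 714.0 / 8.877 = 15403 m.
Between two levels, P₂ = P₁ exp(−Δz/H) with Δz = z₂ − z₁.
Δz = 17870 − 6680.0 = 11190 m; Δz/H = 11190/15403 = 0.72648.
P₂ = 59.5 × exp(−0.72648) = 59.5 × 0.48361 = 28.775 bar.

P ≈ 28.8 bar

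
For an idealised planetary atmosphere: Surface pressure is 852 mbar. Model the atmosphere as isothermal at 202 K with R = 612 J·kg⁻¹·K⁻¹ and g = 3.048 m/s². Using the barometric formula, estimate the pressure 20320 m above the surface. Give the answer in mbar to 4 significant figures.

Scale height: H = RT/g = 612 × 202 / 3.048 = 40559 m.
Barometric formula: P = P₀ exp(−z/H).
z/H = 20320/40559 = 0.50100; exp(−0.50100) = 0.60592.
P = 852 × 0.60592 = 516.24 mbar.

P ≈ 516.2 mbar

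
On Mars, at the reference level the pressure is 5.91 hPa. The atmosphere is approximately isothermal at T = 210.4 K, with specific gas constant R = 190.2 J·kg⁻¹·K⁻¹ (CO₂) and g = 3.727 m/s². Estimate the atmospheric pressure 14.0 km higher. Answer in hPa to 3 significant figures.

P ≈ 1.60 hPa

Scale height: H = RT/g = 190.2 × 210.4 / 3.727 = 10737 m.
Barometric formula: P = P₀ exp(−z/H).
z/H = 14000/10737 = 1.3039; exp(−1.3039) = 0.27147.
P = 5.91 × 0.27147 = 1.6044 hPa.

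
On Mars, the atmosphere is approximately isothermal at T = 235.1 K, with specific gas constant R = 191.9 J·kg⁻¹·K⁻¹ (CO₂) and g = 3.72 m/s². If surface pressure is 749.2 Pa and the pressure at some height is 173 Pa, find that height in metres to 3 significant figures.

Scale height: H = RT/g = 191.9 × 235.1 / 3.72 = 12128 m.
Invert the barometric formula: z = H ln(P₀/P).
P₀/P = 749.2/173 = 4.3306; ln(4.3306) = 1.4657.
z = 12128 × 1.4657 = 17776 m.

z ≈ 17800 m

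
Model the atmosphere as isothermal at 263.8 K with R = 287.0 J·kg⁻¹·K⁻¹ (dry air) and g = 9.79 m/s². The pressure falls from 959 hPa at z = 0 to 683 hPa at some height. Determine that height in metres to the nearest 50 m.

z ≈ 2600 m

Scale height: H = RT/g = 287.0 × 263.8 / 9.79 = 7733.5 m.
Invert the barometric formula: z = H ln(P₀/P).
P₀/P = 959/683 = 1.4041; ln(1.4041) = 0.33940.
z = 7733.5 × 0.33940 = 2624.7 m.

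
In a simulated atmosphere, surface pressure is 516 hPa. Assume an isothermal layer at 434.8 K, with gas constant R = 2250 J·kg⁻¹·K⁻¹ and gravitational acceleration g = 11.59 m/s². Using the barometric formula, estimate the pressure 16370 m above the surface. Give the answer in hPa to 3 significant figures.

P ≈ 425 hPa

Scale height: H = RT/g = 2250 × 434.8 / 11.59 = 84409 m.
Barometric formula: P = P₀ exp(−z/H).
z/H = 16370/84409 = 0.19394; exp(−0.19394) = 0.82371.
P = 516 × 0.82371 = 425.03 hPa.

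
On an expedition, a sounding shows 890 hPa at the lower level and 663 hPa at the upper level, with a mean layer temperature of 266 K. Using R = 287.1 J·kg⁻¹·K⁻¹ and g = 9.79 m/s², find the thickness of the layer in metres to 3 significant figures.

Hypsometric equation: Δz = (R T̄/g) ln(P₁/P₂).
R T̄/g = 287.1 × 266 / 9.79 = 7800.7 m.
ln(890/663) = ln(1.3424) = 0.29446.
Δz = 7800.7 × 0.29446 = 2297.0 m.

Δz ≈ 2300 m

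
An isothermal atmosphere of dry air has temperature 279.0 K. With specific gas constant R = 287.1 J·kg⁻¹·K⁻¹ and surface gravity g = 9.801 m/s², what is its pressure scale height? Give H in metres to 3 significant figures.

The scale height of an isothermal atmosphere is H = RT/g.
H = 287.1 × 279.0 / 9.801 = 80101/9.801 = 8172.7 m.

H ≈ 8170 m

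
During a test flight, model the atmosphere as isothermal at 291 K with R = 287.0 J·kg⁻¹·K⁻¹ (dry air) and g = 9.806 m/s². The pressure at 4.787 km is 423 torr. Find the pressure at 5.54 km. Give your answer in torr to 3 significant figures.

P ≈ 387 torr

Scale height: H = RT/g = 287.0 × 291 / 9.806 = 8516.9 m.
Between two levels, P₂ = P₁ exp(−Δz/H) with Δz = z₂ − z₁.
Δz = 5540.0 − 4787.0 = 753.00 m; Δz/H = 753.00/8516.9 = 0.088412.
P₂ = 423 × exp(−0.088412) = 423 × 0.91538 = 387.21 torr.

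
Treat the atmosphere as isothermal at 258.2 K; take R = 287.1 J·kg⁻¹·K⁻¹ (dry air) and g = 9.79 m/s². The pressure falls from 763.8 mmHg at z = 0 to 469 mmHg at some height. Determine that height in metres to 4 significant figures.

z ≈ 3693 m

Scale height: H = RT/g = 287.1 × 258.2 / 9.79 = 7571.9 m.
Invert the barometric formula: z = H ln(P₀/P).
P₀/P = 763.8/469 = 1.6286; ln(1.6286) = 0.48772.
z = 7571.9 × 0.48772 = 3693.0 m.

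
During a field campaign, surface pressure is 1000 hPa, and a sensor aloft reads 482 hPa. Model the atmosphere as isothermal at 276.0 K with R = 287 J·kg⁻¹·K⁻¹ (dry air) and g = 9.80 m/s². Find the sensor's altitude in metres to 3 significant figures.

z ≈ 5900 m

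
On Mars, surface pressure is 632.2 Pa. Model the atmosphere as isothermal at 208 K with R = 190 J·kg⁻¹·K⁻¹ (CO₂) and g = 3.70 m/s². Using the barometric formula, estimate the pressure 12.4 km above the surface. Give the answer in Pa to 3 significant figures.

Scale height: H = RT/g = 190 × 208 / 3.70 = 10681 m.
Barometric formula: P = P₀ exp(−z/H).
z/H = 12400/10681 = 1.1609; exp(−1.1609) = 0.31320.
P = 632.2 × 0.31320 = 198.01 Pa.

P ≈ 198 Pa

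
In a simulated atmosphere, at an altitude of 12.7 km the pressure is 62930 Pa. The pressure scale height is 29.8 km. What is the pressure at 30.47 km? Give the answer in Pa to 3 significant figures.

P ≈ 34700 Pa

Between two levels, P₂ = P₁ exp(−Δz/H) with Δz = z₂ − z₁.
Δz = 30470 − 12700 = 17770 m; Δz/H = 17770/29800 = 0.59631.
P₂ = 62930 × exp(−0.59631) = 62930 × 0.55084 = 34664 Pa.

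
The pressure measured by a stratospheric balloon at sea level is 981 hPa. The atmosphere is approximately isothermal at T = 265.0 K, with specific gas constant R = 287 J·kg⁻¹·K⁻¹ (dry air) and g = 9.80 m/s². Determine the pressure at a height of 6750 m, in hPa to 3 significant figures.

Scale height: H = RT/g = 287 × 265.0 / 9.80 = 7760.7 m.
Barometric formula: P = P₀ exp(−z/H).
z/H = 6750.0/7760.7 = 0.86977; exp(−0.86977) = 0.41905.
P = 981 × 0.41905 = 411.09 hPa.

P ≈ 411 hPa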